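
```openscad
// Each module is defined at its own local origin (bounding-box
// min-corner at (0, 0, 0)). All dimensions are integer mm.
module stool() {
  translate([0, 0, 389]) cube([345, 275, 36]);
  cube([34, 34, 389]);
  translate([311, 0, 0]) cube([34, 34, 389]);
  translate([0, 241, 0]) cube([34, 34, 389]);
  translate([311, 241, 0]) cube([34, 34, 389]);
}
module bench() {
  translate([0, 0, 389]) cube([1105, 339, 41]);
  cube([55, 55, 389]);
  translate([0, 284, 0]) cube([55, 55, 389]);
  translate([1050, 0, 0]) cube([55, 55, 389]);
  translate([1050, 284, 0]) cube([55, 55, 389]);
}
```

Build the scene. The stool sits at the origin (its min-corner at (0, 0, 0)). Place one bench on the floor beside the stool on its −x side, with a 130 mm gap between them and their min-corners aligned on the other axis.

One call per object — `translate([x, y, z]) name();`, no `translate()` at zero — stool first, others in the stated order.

stool();
translate([-1235, 0, 0]) bench();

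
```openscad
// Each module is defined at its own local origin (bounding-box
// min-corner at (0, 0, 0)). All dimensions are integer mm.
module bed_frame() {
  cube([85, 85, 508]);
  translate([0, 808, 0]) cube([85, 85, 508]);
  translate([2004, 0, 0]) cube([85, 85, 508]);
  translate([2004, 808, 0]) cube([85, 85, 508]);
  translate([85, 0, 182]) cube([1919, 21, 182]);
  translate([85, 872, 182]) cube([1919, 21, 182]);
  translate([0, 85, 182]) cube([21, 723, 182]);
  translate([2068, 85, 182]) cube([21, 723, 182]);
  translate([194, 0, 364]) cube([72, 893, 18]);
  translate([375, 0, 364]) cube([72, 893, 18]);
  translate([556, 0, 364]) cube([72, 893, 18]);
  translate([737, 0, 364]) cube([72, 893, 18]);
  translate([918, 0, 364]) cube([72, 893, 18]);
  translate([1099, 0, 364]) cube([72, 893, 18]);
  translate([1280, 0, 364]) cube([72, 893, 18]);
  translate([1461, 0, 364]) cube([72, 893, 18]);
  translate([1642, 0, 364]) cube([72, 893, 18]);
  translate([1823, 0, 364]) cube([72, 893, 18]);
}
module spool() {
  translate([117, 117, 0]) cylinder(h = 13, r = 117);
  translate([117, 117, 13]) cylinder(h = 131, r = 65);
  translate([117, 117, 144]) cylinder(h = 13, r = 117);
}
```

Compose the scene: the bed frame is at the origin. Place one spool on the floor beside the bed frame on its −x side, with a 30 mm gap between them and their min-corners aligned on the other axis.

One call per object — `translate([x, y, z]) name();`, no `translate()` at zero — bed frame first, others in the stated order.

bed_frame();
translate([-264, 0, 0]) spool();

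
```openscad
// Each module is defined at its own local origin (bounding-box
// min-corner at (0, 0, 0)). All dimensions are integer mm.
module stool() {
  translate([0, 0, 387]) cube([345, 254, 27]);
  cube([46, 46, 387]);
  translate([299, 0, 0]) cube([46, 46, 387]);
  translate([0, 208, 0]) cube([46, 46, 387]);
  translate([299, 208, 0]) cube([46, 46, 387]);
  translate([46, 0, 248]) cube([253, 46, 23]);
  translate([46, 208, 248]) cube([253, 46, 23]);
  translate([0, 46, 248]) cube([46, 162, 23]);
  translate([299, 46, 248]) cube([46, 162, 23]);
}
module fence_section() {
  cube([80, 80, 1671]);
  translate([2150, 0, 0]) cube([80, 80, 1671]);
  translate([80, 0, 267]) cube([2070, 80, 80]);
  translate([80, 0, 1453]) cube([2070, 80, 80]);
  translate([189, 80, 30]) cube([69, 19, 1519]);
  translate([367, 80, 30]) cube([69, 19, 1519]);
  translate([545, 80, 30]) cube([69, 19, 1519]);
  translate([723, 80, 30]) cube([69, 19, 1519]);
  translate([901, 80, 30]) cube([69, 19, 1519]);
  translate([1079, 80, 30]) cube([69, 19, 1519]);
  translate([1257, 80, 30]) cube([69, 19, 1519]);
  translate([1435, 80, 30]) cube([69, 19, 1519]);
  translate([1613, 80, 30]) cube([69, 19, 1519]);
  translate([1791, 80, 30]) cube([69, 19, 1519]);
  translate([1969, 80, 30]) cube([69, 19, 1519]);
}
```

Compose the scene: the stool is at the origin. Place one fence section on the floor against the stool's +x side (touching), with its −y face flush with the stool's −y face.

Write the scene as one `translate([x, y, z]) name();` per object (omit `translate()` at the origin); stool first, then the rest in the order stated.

stool();
translate([345, 0, 0]) fence_section();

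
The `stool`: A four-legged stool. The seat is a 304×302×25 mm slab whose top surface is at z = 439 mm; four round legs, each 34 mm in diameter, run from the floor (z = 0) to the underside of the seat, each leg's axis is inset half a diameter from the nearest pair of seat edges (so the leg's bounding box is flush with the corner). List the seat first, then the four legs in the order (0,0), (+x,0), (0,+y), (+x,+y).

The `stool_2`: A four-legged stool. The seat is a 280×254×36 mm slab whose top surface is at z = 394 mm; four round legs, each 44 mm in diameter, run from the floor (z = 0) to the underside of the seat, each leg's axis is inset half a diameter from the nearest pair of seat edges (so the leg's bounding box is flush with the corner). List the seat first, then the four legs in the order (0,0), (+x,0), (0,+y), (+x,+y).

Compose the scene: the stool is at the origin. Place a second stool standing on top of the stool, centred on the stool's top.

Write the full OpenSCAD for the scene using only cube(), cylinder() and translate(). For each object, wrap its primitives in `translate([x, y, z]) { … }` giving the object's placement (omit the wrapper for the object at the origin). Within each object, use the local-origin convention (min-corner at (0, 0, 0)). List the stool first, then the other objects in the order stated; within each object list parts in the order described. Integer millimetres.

translate([0, 0, 414]) cube([304, 302, 25]);
translate([17, 17, 0]) cylinder(h = 414, r = 17);
translate([287, 17, 0]) cylinder(h = 414, r = 17);
translate([17, 285, 0]) cylinder(h = 414, r = 17);
translate([287, 285, 0]) cylinder(h = 414, r = 17);
translate([12, 24, 439]) {
  translate([0, 0, 358]) cube([280, 254, 36]);
  translate([22, 22, 0]) cylinder(h = 358, r = 22);
  translate([258, 22, 0]) cylinder(h = 358, r = 22);
  translate([22, 232, 0]) cylinder(h = 358, r = 22);
  translate([258, 232, 0]) cylinder(h = 358, r = 22);
}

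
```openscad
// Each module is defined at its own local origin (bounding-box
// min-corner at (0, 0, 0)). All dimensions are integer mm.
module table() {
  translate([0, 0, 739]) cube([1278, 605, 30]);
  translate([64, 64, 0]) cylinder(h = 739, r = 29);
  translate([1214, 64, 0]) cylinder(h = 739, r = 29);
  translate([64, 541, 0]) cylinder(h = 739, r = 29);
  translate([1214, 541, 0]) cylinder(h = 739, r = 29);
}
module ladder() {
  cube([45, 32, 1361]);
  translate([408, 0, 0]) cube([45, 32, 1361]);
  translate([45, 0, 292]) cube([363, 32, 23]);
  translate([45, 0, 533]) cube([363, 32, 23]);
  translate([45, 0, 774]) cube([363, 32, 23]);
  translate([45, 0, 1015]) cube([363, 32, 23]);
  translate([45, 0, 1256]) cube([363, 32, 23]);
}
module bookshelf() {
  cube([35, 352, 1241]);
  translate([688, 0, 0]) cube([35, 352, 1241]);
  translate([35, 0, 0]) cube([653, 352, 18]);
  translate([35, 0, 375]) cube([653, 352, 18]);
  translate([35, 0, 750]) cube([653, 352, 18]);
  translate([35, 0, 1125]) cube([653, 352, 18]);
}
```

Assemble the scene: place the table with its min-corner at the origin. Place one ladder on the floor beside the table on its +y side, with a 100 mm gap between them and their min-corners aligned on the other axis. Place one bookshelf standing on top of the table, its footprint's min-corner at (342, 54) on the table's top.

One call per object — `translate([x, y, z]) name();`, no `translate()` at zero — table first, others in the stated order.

table();
translate([0, 705, 0]) ladder();
translate([342, 54, 769]) bookshelf();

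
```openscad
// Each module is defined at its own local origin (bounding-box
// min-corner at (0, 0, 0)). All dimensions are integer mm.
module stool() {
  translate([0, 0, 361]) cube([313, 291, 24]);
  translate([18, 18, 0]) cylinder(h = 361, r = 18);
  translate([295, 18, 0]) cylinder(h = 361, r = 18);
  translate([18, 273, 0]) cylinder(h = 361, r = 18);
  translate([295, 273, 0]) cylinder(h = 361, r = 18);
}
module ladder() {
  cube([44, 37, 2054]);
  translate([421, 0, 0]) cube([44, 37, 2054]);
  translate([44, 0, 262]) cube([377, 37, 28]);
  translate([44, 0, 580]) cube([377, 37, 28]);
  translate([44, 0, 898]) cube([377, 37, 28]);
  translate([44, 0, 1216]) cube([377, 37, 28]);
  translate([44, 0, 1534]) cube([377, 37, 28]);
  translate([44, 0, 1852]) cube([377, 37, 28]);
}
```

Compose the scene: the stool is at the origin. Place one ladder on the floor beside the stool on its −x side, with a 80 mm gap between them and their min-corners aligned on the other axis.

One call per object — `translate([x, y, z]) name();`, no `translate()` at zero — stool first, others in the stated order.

stool();
translate([-545, 0, 0]) ladder();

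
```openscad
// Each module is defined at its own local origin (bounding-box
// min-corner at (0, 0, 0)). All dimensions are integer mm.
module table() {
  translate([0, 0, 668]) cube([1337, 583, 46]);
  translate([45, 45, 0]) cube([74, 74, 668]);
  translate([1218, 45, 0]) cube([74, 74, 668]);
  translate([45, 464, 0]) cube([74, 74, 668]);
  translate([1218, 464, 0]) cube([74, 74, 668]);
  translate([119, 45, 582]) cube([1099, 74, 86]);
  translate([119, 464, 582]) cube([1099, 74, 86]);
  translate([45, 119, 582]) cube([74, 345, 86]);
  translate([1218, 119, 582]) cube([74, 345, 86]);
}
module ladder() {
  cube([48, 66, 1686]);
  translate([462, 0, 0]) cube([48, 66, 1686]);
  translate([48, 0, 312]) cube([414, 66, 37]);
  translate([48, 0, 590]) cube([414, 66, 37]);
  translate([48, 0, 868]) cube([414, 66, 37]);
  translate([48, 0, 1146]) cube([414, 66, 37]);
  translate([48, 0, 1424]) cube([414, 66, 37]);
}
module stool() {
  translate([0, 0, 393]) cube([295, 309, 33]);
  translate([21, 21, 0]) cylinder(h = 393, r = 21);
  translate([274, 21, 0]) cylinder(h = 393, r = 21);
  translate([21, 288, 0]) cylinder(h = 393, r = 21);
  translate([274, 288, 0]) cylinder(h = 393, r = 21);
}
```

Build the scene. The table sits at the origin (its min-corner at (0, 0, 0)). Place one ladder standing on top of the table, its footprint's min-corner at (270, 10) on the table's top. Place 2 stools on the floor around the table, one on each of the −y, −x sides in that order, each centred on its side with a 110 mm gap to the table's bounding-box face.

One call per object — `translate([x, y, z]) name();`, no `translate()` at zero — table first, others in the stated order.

table();
translate([270, 10, 714]) ladder();
translate([521, -419, 0]) stool();
translate([-405, 137, 0]) stool();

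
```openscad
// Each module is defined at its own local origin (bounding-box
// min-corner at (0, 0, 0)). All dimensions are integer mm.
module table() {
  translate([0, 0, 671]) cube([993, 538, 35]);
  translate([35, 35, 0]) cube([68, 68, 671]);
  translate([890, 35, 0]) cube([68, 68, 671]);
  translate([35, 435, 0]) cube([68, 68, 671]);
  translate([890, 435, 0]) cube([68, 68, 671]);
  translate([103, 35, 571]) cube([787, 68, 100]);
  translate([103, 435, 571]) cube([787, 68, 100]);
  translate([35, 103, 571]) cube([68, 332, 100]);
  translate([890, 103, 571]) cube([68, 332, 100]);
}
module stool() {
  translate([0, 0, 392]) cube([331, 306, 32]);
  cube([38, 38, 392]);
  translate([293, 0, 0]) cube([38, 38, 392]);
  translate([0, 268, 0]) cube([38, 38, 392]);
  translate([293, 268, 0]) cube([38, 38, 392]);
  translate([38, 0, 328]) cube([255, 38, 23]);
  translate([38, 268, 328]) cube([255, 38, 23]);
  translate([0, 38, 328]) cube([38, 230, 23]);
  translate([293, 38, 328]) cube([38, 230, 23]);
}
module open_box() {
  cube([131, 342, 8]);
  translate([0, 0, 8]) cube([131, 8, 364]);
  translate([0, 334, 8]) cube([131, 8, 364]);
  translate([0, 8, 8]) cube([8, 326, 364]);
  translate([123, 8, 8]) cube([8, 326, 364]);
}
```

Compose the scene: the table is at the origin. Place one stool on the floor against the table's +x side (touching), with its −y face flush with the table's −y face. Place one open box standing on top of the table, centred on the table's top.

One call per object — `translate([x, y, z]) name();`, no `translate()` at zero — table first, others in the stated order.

table();
translate([993, 0, 0]) stool();
translate([431, 98, 706]) open_box();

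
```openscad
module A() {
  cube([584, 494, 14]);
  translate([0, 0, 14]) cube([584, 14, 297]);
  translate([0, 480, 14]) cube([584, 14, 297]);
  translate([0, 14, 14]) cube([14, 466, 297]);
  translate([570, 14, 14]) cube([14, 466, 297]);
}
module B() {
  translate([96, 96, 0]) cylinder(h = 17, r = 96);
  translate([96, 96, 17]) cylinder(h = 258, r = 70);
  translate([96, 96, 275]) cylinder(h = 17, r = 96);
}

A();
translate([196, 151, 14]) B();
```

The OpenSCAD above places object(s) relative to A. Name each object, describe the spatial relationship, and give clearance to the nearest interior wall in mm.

A is an open box. B is a spool. The spool sits inside the open box, centred. The clearance to the nearest interior wall is 137 mm.

Clearances: x = 182, y = 137; minimum 137 mm.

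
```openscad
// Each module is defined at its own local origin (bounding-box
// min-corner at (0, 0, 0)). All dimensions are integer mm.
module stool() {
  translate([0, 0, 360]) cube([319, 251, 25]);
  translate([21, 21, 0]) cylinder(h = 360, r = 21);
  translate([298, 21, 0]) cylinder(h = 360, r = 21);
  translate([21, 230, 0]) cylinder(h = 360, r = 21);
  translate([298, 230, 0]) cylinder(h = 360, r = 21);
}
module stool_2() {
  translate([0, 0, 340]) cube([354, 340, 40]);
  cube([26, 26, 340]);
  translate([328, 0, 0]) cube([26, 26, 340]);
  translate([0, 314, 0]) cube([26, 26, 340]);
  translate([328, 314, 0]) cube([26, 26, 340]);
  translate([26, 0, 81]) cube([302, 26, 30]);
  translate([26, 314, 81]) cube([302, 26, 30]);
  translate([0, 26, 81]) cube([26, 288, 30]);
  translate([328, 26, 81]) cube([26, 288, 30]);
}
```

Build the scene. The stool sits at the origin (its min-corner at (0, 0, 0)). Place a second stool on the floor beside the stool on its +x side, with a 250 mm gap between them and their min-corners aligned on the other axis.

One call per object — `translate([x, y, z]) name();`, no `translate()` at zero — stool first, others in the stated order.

stool();
translate([569, 0, 0]) stool_2();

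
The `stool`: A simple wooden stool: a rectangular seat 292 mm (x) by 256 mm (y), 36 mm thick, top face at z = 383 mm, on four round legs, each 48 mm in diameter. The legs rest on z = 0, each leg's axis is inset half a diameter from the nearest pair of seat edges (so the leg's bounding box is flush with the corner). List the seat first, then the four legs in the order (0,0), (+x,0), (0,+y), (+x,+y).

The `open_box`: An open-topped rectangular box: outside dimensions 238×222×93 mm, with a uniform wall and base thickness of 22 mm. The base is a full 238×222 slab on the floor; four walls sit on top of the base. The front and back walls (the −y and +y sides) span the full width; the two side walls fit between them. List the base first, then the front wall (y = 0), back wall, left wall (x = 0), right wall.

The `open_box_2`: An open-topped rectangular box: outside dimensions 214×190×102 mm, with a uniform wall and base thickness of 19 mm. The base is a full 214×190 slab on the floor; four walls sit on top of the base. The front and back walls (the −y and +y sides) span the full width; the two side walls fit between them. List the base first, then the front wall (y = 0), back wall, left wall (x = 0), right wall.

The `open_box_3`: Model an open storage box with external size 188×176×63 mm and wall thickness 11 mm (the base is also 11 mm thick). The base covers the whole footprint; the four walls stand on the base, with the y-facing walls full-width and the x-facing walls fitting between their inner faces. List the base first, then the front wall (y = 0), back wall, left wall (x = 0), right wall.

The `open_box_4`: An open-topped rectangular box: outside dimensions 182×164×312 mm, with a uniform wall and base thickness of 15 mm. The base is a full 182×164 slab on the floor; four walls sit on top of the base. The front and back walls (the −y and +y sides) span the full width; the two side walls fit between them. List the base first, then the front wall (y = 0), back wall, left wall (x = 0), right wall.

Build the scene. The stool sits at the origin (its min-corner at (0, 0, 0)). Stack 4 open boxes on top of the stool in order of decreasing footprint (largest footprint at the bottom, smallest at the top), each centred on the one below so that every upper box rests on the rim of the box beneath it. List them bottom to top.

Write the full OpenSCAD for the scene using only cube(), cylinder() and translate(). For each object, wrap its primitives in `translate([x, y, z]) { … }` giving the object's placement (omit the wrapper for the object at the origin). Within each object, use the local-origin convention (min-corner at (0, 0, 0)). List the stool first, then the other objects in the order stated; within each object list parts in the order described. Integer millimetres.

translate([0, 0, 347]) cube([292, 256, 36]);
translate([24, 24, 0]) cylinder(h = 347, r = 24);
translate([268, 24, 0]) cylinder(h = 347, r = 24);
translate([24, 232, 0]) cylinder(h = 347, r = 24);
translate([268, 232, 0]) cylinder(h = 347, r = 24);
translate([27, 17, 383]) {
  cube([238, 222, 22]);
  translate([0, 0, 22]) cube([238, 22, 71]);
  translate([0, 200, 22]) cube([238, 22, 71]);
  translate([0, 22, 22]) cube([22, 178, 71]);
  translate([216, 22, 22]) cube([22, 178, 71]);
}
translate([39, 33, 476]) {
  cube([214, 190, 19]);
  translate([0, 0, 19]) cube([214, 19, 83]);
  translate([0, 171, 19]) cube([214, 19, 83]);
  translate([0, 19, 19]) cube([19, 152, 83]);
  translate([195, 19, 19]) cube([19, 152, 83]);
}
translate([52, 40, 578]) {
  cube([188, 176, 11]);
  translate([0, 0, 11]) cube([188, 11, 52]);
  translate([0, 165, 11]) cube([188, 11, 52]);
  translate([0, 11, 11]) cube([11, 154, 52]);
  translate([177, 11, 11]) cube([11, 154, 52]);
}
translate([55, 46, 641]) {
  cube([182, 164, 15]);
  translate([0, 0, 15]) cube([182, 15, 297]);
  translate([0, 149, 15]) cube([182, 15, 297]);
  translate([0, 15, 15]) cube([15, 134, 297]);
  translate([167, 15, 15]) cube([15, 134, 297]);
}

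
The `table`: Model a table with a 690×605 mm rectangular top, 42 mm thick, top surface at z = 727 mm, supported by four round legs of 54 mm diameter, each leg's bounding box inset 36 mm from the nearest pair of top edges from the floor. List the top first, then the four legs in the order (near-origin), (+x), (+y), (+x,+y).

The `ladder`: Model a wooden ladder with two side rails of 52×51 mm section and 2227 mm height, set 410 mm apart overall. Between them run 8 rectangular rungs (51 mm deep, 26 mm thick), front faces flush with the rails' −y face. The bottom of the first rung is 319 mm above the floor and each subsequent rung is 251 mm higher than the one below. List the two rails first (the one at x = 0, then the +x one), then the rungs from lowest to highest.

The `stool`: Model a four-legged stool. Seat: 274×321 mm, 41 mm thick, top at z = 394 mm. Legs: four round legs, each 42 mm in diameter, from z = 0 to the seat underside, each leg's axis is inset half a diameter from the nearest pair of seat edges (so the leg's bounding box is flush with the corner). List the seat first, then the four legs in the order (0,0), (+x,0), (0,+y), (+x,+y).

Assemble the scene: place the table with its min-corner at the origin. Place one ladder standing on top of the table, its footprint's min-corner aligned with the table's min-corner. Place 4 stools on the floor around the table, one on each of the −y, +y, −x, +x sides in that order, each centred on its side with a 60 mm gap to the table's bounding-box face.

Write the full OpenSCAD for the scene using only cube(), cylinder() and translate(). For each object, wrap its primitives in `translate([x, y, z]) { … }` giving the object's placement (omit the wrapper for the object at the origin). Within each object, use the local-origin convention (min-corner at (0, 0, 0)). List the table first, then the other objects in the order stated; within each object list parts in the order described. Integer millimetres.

translate([0, 0, 685]) cube([690, 605, 42]);
translate([63, 63, 0]) cylinder(h = 685, r = 27);
translate([627, 63, 0]) cylinder(h = 685, r = 27);
translate([63, 542, 0]) cylinder(h = 685, r = 27);
translate([627, 542, 0]) cylinder(h = 685, r = 27);
translate([0, 0, 727]) {
  cube([52, 51, 2227]);
  translate([358, 0, 0]) cube([52, 51, 2227]);
  translate([52, 0, 319]) cube([306, 51, 26]);
  translate([52, 0, 570]) cube([306, 51, 26]);
  translate([52, 0, 821]) cube([306, 51, 26]);
  translate([52, 0, 1072]) cube([306, 51, 26]);
  translate([52, 0, 1323]) cube([306, 51, 26]);
  translate([52, 0, 1574]) cube([306, 51, 26]);
  translate([52, 0, 1825]) cube([306, 51, 26]);
  translate([52, 0, 2076]) cube([306, 51, 26]);
}
translate([208, -381, 0]) {
  translate([0, 0, 353]) cube([274, 321, 41]);
  translate([21, 21, 0]) cylinder(h = 353, r = 21);
  translate([253, 21, 0]) cylinder(h = 353, r = 21);
  translate([21, 300, 0]) cylinder(h = 353, r = 21);
  translate([253, 300, 0]) cylinder(h = 353, r = 21);
}
translate([208, 665, 0]) {
  translate([0, 0, 353]) cube([274, 321, 41]);
  translate([21, 21, 0]) cylinder(h = 353, r = 21);
  translate([253, 21, 0]) cylinder(h = 353, r = 21);
  translate([21, 300, 0]) cylinder(h = 353, r = 21);
  translate([253, 300, 0]) cylinder(h = 353, r = 21);
}
translate([-334, 142, 0]) {
  translate([0, 0, 353]) cube([274, 321, 41]);
  translate([21, 21, 0]) cylinder(h = 353, r = 21);
  translate([253, 21, 0]) cylinder(h = 353, r = 21);
  translate([21, 300, 0]) cylinder(h = 353, r = 21);
  translate([253, 300, 0]) cylinder(h = 353, r = 21);
}
translate([750, 142, 0]) {
  translate([0, 0, 353]) cube([274, 321, 41]);
  translate([21, 21, 0]) cylinder(h = 353, r = 21);
  translate([253, 21, 0]) cylinder(h = 353, r = 21);
  translate([21, 300, 0]) cylinder(h = 353, r = 21);
  translate([253, 300, 0]) cylinder(h = 353, r = 21);
}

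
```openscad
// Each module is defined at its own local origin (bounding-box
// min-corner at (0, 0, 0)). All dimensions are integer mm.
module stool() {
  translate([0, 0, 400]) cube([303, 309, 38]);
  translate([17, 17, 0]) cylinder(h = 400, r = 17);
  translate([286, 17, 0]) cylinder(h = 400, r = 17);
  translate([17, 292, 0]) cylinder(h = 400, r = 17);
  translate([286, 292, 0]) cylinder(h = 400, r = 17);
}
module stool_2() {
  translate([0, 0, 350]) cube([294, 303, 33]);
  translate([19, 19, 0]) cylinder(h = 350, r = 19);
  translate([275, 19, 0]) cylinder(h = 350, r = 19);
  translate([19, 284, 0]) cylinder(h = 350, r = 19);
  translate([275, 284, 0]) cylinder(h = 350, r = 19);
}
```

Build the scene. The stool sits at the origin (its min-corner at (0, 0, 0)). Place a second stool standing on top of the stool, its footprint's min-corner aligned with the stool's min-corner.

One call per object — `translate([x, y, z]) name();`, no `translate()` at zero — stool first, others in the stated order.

stool();
translate([0, 0, 438]) stool_2();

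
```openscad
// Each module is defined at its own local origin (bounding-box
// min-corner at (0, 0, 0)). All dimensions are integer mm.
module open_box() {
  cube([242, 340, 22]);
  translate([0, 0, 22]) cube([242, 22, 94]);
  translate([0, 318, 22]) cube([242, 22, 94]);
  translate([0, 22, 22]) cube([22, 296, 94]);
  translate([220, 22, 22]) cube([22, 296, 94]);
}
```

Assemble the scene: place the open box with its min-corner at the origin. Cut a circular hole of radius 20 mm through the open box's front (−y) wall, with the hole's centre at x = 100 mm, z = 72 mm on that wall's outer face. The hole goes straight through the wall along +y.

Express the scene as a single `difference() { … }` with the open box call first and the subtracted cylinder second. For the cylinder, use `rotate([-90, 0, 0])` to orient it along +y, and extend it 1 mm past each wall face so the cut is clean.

difference() {
  open_box();
  translate([100, -1, 72]) rotate([-90, 0, 0]) cylinder(h = 24, r = 20);
}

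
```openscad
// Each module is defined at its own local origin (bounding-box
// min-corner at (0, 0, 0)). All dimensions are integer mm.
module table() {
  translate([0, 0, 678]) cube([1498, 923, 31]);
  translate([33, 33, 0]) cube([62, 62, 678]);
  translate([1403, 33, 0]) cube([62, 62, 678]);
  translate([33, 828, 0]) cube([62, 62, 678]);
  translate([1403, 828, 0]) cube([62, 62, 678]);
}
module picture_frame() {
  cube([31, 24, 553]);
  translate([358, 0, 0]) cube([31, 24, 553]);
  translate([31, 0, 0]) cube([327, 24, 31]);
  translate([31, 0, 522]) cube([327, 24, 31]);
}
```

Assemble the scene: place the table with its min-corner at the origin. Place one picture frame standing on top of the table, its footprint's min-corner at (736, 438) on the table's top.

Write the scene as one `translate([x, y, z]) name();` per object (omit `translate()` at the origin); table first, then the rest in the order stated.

table();
translate([736, 438, 709]) picture_frame();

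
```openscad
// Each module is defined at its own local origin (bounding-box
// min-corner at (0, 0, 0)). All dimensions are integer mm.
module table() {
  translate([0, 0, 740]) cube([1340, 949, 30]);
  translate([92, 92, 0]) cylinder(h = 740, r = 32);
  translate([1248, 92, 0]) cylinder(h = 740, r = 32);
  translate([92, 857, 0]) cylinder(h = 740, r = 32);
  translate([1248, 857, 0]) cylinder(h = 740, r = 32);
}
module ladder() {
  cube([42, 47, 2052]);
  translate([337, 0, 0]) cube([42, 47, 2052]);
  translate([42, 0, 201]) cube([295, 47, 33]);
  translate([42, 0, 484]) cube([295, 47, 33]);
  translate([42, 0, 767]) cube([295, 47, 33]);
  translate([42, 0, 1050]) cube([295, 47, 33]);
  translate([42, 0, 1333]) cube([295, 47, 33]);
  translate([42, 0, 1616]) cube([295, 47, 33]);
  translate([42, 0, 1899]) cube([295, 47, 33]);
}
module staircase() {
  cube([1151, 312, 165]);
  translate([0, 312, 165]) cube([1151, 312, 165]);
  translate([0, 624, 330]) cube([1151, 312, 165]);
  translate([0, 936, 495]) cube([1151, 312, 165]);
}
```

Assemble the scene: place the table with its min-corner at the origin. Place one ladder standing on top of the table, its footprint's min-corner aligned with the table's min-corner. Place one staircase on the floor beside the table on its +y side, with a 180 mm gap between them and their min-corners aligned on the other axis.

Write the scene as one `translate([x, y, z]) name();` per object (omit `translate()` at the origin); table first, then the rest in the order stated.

table();
translate([0, 0, 770]) ladder();
translate([0, 1129, 0]) staircase();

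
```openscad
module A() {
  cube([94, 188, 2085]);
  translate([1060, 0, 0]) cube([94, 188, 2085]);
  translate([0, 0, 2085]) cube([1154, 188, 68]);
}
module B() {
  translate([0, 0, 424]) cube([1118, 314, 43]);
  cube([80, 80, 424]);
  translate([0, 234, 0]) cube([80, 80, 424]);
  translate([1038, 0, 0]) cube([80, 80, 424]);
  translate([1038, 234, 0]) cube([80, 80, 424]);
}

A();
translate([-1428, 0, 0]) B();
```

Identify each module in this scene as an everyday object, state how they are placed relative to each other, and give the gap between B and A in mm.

A is a door frame. B is a bench. The bench is on the floor beside the door frame on its −x side. The gap between the bench and the door frame is 310 mm.

The bench's nearest face is 310 mm from the door frame's −x face.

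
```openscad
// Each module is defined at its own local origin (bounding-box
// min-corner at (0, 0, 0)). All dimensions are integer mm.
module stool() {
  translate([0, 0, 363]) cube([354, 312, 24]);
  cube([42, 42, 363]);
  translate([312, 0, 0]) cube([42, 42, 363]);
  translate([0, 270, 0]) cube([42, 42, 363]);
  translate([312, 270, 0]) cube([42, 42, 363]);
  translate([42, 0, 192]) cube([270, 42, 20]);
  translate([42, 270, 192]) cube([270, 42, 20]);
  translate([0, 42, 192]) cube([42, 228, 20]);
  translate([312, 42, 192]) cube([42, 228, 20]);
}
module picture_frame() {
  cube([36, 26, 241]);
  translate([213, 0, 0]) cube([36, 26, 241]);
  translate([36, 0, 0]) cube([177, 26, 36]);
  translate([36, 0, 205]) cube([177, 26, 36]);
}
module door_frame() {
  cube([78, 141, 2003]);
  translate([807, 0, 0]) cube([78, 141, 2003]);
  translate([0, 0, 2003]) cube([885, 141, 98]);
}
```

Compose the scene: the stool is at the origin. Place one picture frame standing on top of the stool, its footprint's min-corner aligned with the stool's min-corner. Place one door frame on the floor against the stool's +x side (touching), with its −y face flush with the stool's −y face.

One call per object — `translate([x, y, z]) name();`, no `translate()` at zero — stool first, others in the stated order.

stool();
translate([0, 0, 387]) picture_frame();
translate([354, 0, 0]) door_frame();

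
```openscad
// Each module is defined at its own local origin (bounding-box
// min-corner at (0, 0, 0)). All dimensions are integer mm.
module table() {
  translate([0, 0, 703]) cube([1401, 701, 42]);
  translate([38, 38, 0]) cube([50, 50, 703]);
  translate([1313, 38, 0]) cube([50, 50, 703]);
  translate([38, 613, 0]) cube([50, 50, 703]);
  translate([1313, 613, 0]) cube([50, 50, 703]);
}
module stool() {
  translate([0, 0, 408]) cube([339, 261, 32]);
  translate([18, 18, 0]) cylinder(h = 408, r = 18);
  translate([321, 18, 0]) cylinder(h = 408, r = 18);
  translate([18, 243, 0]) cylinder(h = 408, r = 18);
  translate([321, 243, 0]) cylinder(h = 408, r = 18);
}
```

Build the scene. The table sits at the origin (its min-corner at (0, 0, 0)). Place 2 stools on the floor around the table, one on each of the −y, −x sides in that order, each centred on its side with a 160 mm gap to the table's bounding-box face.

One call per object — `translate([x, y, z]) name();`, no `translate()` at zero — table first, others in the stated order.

table();
translate([531, -421, 0]) stool();
translate([-499, 220, 0]) stool();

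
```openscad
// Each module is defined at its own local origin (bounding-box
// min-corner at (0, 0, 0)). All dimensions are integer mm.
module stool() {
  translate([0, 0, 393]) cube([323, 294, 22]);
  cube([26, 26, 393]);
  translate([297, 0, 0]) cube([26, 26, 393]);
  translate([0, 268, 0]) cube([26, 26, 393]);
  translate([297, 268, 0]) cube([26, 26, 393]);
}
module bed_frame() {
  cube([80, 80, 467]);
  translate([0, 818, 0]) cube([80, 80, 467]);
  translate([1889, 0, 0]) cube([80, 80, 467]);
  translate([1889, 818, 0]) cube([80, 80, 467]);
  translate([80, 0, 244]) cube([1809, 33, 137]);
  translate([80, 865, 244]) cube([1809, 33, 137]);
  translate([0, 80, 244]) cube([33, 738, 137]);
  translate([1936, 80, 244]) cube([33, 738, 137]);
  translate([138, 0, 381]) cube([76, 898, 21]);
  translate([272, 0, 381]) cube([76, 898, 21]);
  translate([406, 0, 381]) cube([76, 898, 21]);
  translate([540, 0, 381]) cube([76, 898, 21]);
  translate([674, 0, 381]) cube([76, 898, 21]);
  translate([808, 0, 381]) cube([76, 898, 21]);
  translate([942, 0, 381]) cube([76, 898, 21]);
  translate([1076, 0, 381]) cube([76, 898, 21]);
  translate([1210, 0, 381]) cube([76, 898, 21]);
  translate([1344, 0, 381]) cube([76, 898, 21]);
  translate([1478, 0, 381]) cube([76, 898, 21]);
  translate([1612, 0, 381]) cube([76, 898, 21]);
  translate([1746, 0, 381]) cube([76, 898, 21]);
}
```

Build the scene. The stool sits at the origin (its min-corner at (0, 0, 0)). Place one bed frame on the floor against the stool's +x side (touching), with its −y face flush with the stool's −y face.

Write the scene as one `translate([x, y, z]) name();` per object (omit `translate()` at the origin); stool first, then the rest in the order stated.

stool();
translate([323, 0, 0]) bed_frame();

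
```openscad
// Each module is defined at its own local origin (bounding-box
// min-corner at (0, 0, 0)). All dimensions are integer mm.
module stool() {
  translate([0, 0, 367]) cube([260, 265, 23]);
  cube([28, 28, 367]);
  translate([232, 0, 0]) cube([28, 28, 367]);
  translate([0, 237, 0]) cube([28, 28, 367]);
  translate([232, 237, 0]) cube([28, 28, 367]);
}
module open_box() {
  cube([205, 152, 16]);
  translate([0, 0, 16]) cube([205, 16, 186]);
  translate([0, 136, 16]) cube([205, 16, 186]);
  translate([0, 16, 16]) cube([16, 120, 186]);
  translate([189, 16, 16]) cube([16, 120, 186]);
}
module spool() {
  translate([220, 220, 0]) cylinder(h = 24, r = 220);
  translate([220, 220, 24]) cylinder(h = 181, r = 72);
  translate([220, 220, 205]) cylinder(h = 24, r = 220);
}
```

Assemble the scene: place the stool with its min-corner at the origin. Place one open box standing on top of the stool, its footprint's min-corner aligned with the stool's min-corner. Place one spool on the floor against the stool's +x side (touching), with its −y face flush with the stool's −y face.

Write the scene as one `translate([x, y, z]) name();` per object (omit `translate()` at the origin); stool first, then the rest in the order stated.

stool();
translate([0, 0, 390]) open_box();
translate([260, 0, 0]) spool();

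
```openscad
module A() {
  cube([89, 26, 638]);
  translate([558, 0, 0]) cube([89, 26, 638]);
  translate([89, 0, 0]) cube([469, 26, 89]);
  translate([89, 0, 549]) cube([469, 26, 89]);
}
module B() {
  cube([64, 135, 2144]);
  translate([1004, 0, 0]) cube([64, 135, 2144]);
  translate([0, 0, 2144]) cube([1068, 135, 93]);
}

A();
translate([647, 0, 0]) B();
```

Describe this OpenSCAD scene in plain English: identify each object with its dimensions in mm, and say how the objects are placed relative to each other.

A is a picture frame with a 469×460 mm rectangular opening (x by z) and a uniform 89 mm border on every side. Frame depth is 26 mm along y. It is built from two vertical stiles running the full outside height and two horizontal rails spanning the gap between the stiles.

B is a rectangular door frame: two vertical jambs of 64×135 mm section, 2144 mm tall, with a clear opening 940 mm wide between their inner faces. A header 93 mm tall and 135 mm deep lies on top of the jambs and spans the full outside width.

The door frame is against the picture frame's +x side, with their −y faces flush.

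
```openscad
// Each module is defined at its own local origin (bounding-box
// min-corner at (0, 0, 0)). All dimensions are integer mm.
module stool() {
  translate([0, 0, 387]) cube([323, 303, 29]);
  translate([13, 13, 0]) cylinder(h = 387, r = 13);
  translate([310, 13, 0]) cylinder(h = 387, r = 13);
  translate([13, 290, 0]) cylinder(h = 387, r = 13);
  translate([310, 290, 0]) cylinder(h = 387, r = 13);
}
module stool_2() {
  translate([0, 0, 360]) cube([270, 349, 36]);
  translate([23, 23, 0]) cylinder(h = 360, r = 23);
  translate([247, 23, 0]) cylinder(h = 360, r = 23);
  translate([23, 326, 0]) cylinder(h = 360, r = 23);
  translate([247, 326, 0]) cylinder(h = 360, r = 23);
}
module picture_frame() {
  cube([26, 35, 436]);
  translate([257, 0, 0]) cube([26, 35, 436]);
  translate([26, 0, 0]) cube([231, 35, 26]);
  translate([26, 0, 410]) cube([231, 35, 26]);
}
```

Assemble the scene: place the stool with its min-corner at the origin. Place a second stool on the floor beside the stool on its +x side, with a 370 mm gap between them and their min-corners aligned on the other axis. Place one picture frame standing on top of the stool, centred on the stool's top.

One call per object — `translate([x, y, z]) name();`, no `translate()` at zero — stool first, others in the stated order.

stool();
translate([693, 0, 0]) stool_2();
translate([20, 134, 416]) picture_frame();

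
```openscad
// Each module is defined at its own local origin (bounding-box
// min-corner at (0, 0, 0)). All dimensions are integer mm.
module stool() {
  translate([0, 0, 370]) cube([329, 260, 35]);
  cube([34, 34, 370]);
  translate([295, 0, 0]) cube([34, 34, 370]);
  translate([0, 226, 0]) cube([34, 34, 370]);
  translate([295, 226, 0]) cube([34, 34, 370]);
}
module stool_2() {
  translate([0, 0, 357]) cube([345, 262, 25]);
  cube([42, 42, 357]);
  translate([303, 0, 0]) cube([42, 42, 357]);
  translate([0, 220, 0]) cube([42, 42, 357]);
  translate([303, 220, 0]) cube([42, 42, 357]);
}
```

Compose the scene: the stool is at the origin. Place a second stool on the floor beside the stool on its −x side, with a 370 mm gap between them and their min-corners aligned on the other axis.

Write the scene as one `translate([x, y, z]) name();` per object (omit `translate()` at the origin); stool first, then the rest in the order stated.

stool();
translate([-715, 0, 0]) stool_2();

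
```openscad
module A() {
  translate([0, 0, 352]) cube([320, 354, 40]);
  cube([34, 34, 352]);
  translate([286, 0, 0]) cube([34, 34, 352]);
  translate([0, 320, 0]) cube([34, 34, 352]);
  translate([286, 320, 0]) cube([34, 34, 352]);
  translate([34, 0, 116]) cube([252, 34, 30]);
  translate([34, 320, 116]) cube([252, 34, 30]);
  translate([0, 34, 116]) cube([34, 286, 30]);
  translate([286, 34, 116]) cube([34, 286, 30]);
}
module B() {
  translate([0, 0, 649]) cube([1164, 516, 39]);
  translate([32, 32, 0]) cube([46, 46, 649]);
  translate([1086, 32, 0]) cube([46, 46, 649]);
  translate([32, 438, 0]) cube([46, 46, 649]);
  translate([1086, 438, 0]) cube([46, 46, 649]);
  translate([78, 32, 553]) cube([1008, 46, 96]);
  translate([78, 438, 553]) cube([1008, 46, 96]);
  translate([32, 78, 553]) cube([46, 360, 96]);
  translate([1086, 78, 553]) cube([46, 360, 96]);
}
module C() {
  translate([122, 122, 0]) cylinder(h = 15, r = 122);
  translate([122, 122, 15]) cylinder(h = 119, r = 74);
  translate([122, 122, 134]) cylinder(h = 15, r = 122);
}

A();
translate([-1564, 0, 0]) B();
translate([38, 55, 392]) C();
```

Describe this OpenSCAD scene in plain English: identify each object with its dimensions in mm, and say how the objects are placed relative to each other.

A is a four-legged stool. The seat is a 320×354×40 mm slab whose top surface is at z = 392 mm; four square legs, each 34×34 mm in cross-section, run from the floor (z = 0) to the underside of the seat, each flush with a corner of the seat. Four stretchers, 34 mm wide and 30 mm tall, connect adjacent legs with their undersides at z = 116 mm, each running between the inner faces of the legs it joins and aligned with the legs' outer faces on the other axis.

B is a table: top 1164 mm (x) × 516 mm (y), 39 mm thick, upper face at z = 688 mm, on four 46×46 mm square legs, each inset 32 mm from the nearest pair of top edges, running from z = 0 to the bottom of the top. Four apron rails, 46 mm thick and 96 mm tall, run between adjacent legs with their top edges flush with the underside of the top and their outer faces flush with the legs' outer faces.

C is a spool: two coaxial disc flanges of radius 122 mm and thickness 15 mm, joined by a core cylinder of radius 74 mm and height 119 mm. The lower flange rests on z = 0 and the three cylinders share a vertical axis.

The table is on the floor beside the stool on its −x side. The spool is on top of the stool, centred.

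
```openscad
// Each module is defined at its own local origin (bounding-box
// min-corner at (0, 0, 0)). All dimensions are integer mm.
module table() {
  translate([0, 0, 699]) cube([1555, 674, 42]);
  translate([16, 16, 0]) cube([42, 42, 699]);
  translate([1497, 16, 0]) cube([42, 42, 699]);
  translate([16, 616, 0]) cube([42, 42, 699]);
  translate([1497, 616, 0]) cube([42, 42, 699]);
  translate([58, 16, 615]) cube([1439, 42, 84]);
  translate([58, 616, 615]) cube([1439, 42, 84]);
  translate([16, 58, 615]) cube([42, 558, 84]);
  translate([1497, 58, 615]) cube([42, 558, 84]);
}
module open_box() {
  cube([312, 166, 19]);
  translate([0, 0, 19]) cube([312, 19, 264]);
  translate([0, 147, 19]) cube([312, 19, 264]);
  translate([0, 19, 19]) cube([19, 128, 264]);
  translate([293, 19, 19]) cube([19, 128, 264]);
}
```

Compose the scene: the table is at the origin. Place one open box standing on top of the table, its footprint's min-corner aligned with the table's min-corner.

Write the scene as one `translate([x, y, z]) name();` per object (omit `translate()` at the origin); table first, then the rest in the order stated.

table();
translate([0, 0, 741]) open_box();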